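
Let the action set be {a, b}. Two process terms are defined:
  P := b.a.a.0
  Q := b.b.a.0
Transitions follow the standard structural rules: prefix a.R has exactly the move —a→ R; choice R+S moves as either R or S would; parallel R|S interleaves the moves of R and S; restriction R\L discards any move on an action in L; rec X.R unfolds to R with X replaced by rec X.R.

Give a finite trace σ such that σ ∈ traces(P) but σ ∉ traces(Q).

Reachable graph of P (4 states):
  p0 = b.a.a.0 | ··b··> p1
  p1 = a.a.0 | ··a··> p2
  p2 = a.0 | ··a··> p3
  p3 = 0 | stopped
Reachable graph of Q (4 states):
  q0 = b.b.a.0 | ··b··> q1
  q1 = b.a.0 | ··b··> q2
  q2 = a.0 | ··a··> q3
  q3 = 0 | stopped
Trace ⟨ba⟩ through P, begin at {p0}:
  after b @ step 1: {p1}
  after a @ step 2: {p2}
  P completes σ.
Trace ⟨ba⟩ through Q, begin at {q0}:
  after b @ step 1: {q1}
  after a @ step 2: no successor for Q

ba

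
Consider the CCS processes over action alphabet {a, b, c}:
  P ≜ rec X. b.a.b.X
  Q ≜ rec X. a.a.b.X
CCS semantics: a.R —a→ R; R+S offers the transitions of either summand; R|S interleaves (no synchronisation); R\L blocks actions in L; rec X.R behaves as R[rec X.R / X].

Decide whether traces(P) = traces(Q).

P's transition system — 3 states:
  p0 = rec X. b.a.b.X → ··b··> p1
  p1 = a.b.(rec X. b.a.b.X) → ··a··> p2
  p2 = b.(rec X. b.a.b.X) → ··b··> p0
Q's transition system — 3 states:
  q0 = rec X. a.a.b.X → ··a··> q1
  q1 = a.b.(rec X. a.a.b.X) → ··a··> q2
  q2 = b.(rec X. a.a.b.X) → ··b··> q0
Trace ⟨b⟩ through P, begin at {p0}:
  after b @ step 1: {p1}
  ✓ P
Trace ⟨b⟩ through Q, begin at {q0}:
  after b @ step 1: no successor for Q

trace-distinct — witness ⟨b⟩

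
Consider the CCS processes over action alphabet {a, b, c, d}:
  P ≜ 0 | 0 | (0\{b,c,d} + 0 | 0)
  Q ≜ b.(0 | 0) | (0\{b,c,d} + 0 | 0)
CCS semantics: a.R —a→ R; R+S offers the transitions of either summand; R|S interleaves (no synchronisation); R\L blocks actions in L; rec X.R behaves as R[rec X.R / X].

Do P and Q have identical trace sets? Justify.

trace-distinct — witness ⟨b⟩

LTS(P): 1 reachable states
  p0 = 0 | 0 | (0\{b,c,d} + 0 | 0) :: deadlocked
LTS(Q): 2 reachable states
  q0 = b.(0 | 0) | (0\{b,c,d} + 0 | 0) :: -b-> q1
  q1 = 0 | 0 | (0\{b,c,d} + 0 | 0) :: deadlocked
Trace ⟨b⟩ through Q, begin at {q0}:
  step 1 (b): {q1}
  ✓ Q
Trace ⟨b⟩ through P, begin at {p0}:
  step 1 (b): ∅ (P stuck)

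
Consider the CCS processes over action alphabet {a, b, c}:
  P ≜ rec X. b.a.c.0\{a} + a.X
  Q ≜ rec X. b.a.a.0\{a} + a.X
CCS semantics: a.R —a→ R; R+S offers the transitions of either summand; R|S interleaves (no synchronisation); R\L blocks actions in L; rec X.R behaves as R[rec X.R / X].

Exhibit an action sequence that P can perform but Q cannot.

bac

Reachable graph of P (4 states):
  u0 = rec X. b.a.c.0\{a} + a.X :: --a--▸ u0, --b--▸ u1
  u1 = a.c.0\{a} :: --a--▸ u2
  u2 = c.0\{a} :: --c--▸ u3
  u3 = 0\{a} :: stopped
Reachable graph of Q (4 states):
  v0 = rec X. b.a.a.0\{a} + a.X :: --a--▸ v0, --b--▸ v1
  v1 = a.a.0\{a} :: --a--▸ v2
  v2 = a.0\{a} :: --a--▸ v3
  v3 = 0\{a} :: stopped
Run σ = ⟨bac⟩ on P: start {u0}
  after b @ step 1: {u1}
  after a @ step 2: {u2}
  after c @ step 3: {u3}
  — P admits the full trace.
Run σ = ⟨bac⟩ on Q: start {v0}
  after b @ step 1: {v1}
  after a @ step 2: {v2}
  after c @ step 3: ∅  — Q cannot continue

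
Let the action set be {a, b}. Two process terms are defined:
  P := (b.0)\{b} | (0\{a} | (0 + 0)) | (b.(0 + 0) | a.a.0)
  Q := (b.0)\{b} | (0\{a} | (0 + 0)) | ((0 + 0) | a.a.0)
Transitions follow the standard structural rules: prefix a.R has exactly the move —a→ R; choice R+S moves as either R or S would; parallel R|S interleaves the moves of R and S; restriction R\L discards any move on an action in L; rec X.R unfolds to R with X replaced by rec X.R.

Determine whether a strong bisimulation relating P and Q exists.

P ≁ Q

LTS(P): 6 reachable states
  m0 = (b.0)\{b} | (0\{a} | (0 + 0)) | (b.(0 + 0) | a.a.0) has moves --a--▸ m1, --b--▸ m2
  m1 = (b.0)\{b} | (0\{a} | (0 + 0)) | (b.(0 + 0) | a.0) has moves --a--▸ m3, --b--▸ m4
  m2 = (b.0)\{b} | (0\{a} | (0 + 0)) | ((0 + 0) | a.a.0) has moves --a--▸ m4
  m3 = (b.0)\{b} | (0\{a} | (0 + 0)) | (b.(0 + 0) | 0) has moves --b--▸ m5
  m4 = (b.0)\{b} | (0\{a} | (0 + 0)) | ((0 + 0) | a.0) has moves --a--▸ m5
  m5 = (b.0)\{b} | (0\{a} | (0 + 0)) | ((0 + 0) | 0) has moves ∅
LTS(Q): 3 reachable states
  n0 = (b.0)\{b} | (0\{a} | (0 + 0)) | ((0 + 0) | a.a.0) has moves --a--▸ n1
  n1 = (b.0)\{b} | (0\{a} | (0 + 0)) | ((0 + 0) | a.0) has moves --a--▸ n2
  n2 = (b.0)\{b} | (0\{a} | (0 + 0)) | ((0 + 0) | 0) has moves ∅
Coarsest stable partition (strong bisimilarity classes):
  B0 = {m0}
  B1 = {m1}
  B2 = {m3}
  B3 = {m5, n2}
  B4 = {m4, n1}
  B5 = {m2, n0}
m0 ∈ B0, n0 ∈ B5 → different blocks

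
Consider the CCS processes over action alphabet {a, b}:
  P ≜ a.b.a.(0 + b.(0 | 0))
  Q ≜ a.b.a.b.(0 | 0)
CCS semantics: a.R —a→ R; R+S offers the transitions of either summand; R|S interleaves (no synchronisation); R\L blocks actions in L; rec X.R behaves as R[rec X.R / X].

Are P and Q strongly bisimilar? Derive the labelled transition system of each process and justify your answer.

bisimilar

Reachable graph of P (5 states):
  m0 = a.b.a.(0 + b.(0 | 0)) has moves --a--▸ m1
  m1 = b.a.(0 + b.(0 | 0)) has moves --b--▸ m2
  m2 = a.(0 + b.(0 | 0)) has moves --a--▸ m3
  m3 = 0 + b.(0 | 0) has moves --b--▸ m4
  m4 = 0 | 0 has moves deadlocked
Reachable graph of Q (5 states):
  n0 = a.b.a.b.(0 | 0) has moves --a--▸ n1
  n1 = b.a.b.(0 | 0) has moves --b--▸ n2
  n2 = a.b.(0 | 0) has moves --a--▸ n3
  n3 = b.(0 | 0) has moves --b--▸ n4
  n4 = 0 | 0 has moves deadlocked
Partition-refinement fixed point:
  B0 = {m0, n0}
  B1 = {m1, n1}
  B2 = {m2, n2}
  B3 = {m3, n3}
  B4 = {m4, n4}
m0 ∈ B0, n0 ∈ B0 → same block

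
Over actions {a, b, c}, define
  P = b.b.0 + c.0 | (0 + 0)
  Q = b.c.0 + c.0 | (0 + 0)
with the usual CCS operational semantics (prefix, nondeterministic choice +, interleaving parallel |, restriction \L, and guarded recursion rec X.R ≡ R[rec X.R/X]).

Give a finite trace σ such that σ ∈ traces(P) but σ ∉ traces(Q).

LTS(P): 4 reachable states
  p0 = b.b.0 + c.0 | (0 + 0) :: -b-> p1, -c-> p2
  p1 = b.0 :: -b-> p3
  p2 = 0 | (0 + 0) :: ∅
  p3 = 0 :: ∅
LTS(Q): 4 reachable states
  q0 = b.c.0 + c.0 | (0 + 0) :: -b-> q1, -c-> q2
  q1 = c.0 :: -c-> q3
  q2 = 0 | (0 + 0) :: ∅
  q3 = 0 :: ∅
Run σ = ⟨bb⟩ on P: start {p0}
  [1] b ⇒ {p1}
  [2] b ⇒ {p3}
  P completes σ.
Run σ = ⟨bb⟩ on Q: start {q0}
  [1] b ⇒ {q1}
  [2] b ⇒ no successor for Q

bb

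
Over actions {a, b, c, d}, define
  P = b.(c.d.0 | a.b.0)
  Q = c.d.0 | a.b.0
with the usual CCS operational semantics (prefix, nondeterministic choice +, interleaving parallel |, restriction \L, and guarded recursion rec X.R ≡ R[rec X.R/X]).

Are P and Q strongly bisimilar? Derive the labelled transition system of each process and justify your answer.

Reachable graph of P (10 states):
  s0 = b.(c.d.0 | a.b.0) has moves --b--▸ s1
  s1 = c.d.0 | a.b.0 has moves --a--▸ s2, --c--▸ s3
  s2 = c.d.0 | b.0 has moves --b--▸ s4, --c--▸ s5
  s3 = d.0 | a.b.0 has moves --a--▸ s5, --d--▸ s6
  s4 = c.d.0 | 0 has moves --c--▸ s7
  s5 = d.0 | b.0 has moves --b--▸ s7, --d--▸ s8
  s6 = 0 | a.b.0 has moves --a--▸ s8
  s7 = d.0 | 0 has moves --d--▸ s9
  s8 = 0 | b.0 has moves --b--▸ s9
  s9 = 0 | 0 has moves ·
Reachable graph of Q (9 states):
  t0 = c.d.0 | a.b.0 has moves --a--▸ t1, --c--▸ t2
  t1 = c.d.0 | b.0 has moves --b--▸ t3, --c--▸ t4
  t2 = d.0 | a.b.0 has moves --a--▸ t4, --d--▸ t5
  t3 = c.d.0 | 0 has moves --c--▸ t6
  t4 = d.0 | b.0 has moves --b--▸ t6, --d--▸ t7
  t5 = 0 | a.b.0 has moves --a--▸ t7
  t6 = d.0 | 0 has moves --d--▸ t8
  t7 = 0 | b.0 has moves --b--▸ t8
  t8 = 0 | 0 has moves ·
Coarsest stable partition (strong bisimilarity classes):
  B0 = {s0}
  B1 = {s1, t0}
  B2 = {s2, t1}
  B3 = {s5, t4}
  B4 = {s7, t6}
  B5 = {s9, t8}
  B6 = {s8, t7}
  B7 = {s4, t3}
  B8 = {s3, t2}
  B9 = {s6, t5}
s0 ∈ B0, t0 ∈ B1 → different blocks

P ≁ Q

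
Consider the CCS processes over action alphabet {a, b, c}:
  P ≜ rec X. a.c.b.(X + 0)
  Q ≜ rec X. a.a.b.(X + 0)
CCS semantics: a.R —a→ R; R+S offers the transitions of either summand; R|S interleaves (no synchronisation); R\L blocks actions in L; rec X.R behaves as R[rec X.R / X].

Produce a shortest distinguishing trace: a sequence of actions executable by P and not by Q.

LTS(P): 4 reachable states
  m0 = rec X. a.c.b.(X + 0) ⊢ --a--▸ m1
  m1 = c.b.((rec X. a.c.b.(X + 0)) + 0) ⊢ --c--▸ m2
  m2 = b.((rec X. a.c.b.(X + 0)) + 0) ⊢ --b--▸ m3
  m3 = (rec X. a.c.b.(X + 0)) + 0 ⊢ --a--▸ m1
LTS(Q): 4 reachable states
  n0 = rec X. a.a.b.(X + 0) ⊢ --a--▸ n1
  n1 = a.b.((rec X. a.a.b.(X + 0)) + 0) ⊢ --a--▸ n2
  n2 = b.((rec X. a.a.b.(X + 0)) + 0) ⊢ --b--▸ n3
  n3 = (rec X. a.a.b.(X + 0)) + 0 ⊢ --a--▸ n1
Executing ac from P (initial set {m0}):
  [1] a ⇒ {m1}
  [2] c ⇒ {m2}
  P completes σ.
Executing ac from Q (initial set {n0}):
  [1] a ⇒ {n1}
  [2] c ⇒ ∅ (Q stuck)

ac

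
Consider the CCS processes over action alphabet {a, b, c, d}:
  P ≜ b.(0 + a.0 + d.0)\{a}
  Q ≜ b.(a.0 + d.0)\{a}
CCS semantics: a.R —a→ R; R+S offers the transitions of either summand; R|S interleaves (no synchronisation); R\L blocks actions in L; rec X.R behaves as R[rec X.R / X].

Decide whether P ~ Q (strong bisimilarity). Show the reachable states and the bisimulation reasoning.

YES

LTS(P): 3 reachable states
  p0 = b.(0 + a.0 + d.0)\{a} | ··b··> p1
  p1 = (0 + a.0 + d.0)\{a} | ··d··> p2
  p2 = 0\{a} | ·
LTS(Q): 3 reachable states
  q0 = b.(a.0 + d.0)\{a} | ··b··> q1
  q1 = (a.0 + d.0)\{a} | ··d··> q2
  q2 = 0\{a} | ·
Bisimilarity quotient blocks:
  B0 = {p0, q0}
  B1 = {p1, q1}
  B2 = {p2, q2}
p0 ∈ B0, q0 ∈ B0 → same block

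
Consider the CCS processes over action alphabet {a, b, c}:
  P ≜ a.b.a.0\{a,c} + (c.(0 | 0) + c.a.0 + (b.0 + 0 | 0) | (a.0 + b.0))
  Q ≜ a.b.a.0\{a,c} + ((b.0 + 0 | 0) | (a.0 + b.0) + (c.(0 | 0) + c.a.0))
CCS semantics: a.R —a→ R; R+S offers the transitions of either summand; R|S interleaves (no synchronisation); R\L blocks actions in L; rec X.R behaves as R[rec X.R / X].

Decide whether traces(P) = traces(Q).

Reachable graph of P (9 states):
  m0 = a.b.a.0\{a,c} + (c.(0 | 0) + c.a.0 + (b.0 + 0 | 0) | (a.0 + b.0)) | --a--▸ m1, --a--▸ m2, --b--▸ m1, --b--▸ m3, --c--▸ m4, --c--▸ m5
  m1 = (b.0 + 0 | 0) | 0 | --b--▸ m4
  m2 = b.a.0\{a,c} | --b--▸ m6
  m3 = 0 | (a.0 + b.0) | --a--▸ m4, --b--▸ m4
  m4 = 0 | 0 | (no moves)
  m5 = a.0 | --a--▸ m7
  m6 = a.0\{a,c} | --a--▸ m8
  m7 = 0 | (no moves)
  m8 = 0\{a,c} | (no moves)
Reachable graph of Q (9 states):
  n0 = a.b.a.0\{a,c} + ((b.0 + 0 | 0) | (a.0 + b.0) + (c.(0 | 0) + c.a.0)) | --a--▸ n1, --a--▸ n2, --b--▸ n1, --b--▸ n3, --c--▸ n4, --c--▸ n5
  n1 = (b.0 + 0 | 0) | 0 | --b--▸ n4
  n2 = b.a.0\{a,c} | --b--▸ n6
  n3 = 0 | (a.0 + b.0) | --a--▸ n4, --b--▸ n4
  n4 = 0 | 0 | (no moves)
  n5 = a.0 | --a--▸ n7
  n6 = a.0\{a,c} | --a--▸ n8
  n7 = 0 | (no moves)
  n8 = 0\{a,c} | (no moves)
Coarsest stable partition (strong bisimilarity classes):
  B0 = {m0, n0}
  B1 = {m1, n1}
  B2 = {m4, m7, m8, n4, n7, n8}
  B3 = {m3, n3}
  B4 = {m5, m6, n5, n6}
  B5 = {m2, n2}
m0 ∈ B0, n0 ∈ B0 → same block
Bisimilar ⇒ trace-equivalent.

traces(P) = traces(Q)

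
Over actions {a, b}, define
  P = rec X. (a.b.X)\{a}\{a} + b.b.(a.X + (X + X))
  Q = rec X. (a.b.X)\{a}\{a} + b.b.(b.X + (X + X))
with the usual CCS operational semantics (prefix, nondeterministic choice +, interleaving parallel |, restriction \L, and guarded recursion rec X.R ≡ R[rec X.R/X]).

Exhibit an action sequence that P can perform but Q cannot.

bba

P's transition system — 3 states:
  u0 = rec X. (a.b.X)\{a}\{a} + b.b.(a.X + (X + X)) → ··b··> u1
  u1 = b.(a.(rec X. (a.b.X)\{a}\{a} + b.b.(a.X + (X + X))) + ((rec X. (a.b.X)\{a}\{a} + b.b.(a.X + (X + X))) + (rec X. (a.b.X)\{a}\{a} + b.b.(a.X + (X + X))))) → ··b··> u2
  u2 = a.(rec X. (a.b.X)\{a}\{a} + b.b.(a.X + (X + X))) + ((rec X. (a.b.X)\{a}\{a} + b.b.(a.X + (X + X))) + (rec X. (a.b.X)\{a}\{a} + b.b.(a.X + (X + X)))) → ··a··> u0, ··b··> u1
Q's transition system — 3 states:
  v0 = rec X. (a.b.X)\{a}\{a} + b.b.(b.X + (X + X)) → ··b··> v1
  v1 = b.(b.(rec X. (a.b.X)\{a}\{a} + b.b.(b.X + (X + X))) + ((rec X. (a.b.X)\{a}\{a} + b.b.(b.X + (X + X))) + (rec X. (a.b.X)\{a}\{a} + b.b.(b.X + (X + X))))) → ··b··> v2
  v2 = b.(rec X. (a.b.X)\{a}\{a} + b.b.(b.X + (X + X))) + ((rec X. (a.b.X)\{a}\{a} + b.b.(b.X + (X + X))) + (rec X. (a.b.X)\{a}\{a} + b.b.(b.X + (X + X)))) → ··b··> v0, ··b··> v1
Executing bba from P (initial set {u0}):
  after b @ step 1: {u1}
  after b @ step 2: {u2}
  after a @ step 3: {u0}
  P completes σ.
Executing bba from Q (initial set {v0}):
  after b @ step 1: {v1}
  after b @ step 2: {v2}
  after a @ step 3: ∅  — Q cannot continue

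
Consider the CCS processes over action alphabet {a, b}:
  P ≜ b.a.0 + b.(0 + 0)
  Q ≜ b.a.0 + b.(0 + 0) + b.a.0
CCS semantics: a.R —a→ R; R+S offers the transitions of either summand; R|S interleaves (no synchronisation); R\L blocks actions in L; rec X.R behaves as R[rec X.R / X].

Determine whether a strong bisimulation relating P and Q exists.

Reachable graph of P (4 states):
  p0 = b.a.0 + b.(0 + 0) :: -b-> p1, -b-> p2
  p1 = 0 + 0 :: stopped
  p2 = a.0 :: -a-> p3
  p3 = 0 :: stopped
Reachable graph of Q (4 states):
  q0 = b.a.0 + b.(0 + 0) + b.a.0 :: -b-> q1, -b-> q2
  q1 = 0 + 0 :: stopped
  q2 = a.0 :: -a-> q3
  q3 = 0 :: stopped
Coarsest stable partition (strong bisimilarity classes):
  B0 = {p0, q0}
  B1 = {p2, q2}
  B2 = {p1, p3, q1, q3}
p0 ∈ B0, q0 ∈ B0 → same block

bisimilar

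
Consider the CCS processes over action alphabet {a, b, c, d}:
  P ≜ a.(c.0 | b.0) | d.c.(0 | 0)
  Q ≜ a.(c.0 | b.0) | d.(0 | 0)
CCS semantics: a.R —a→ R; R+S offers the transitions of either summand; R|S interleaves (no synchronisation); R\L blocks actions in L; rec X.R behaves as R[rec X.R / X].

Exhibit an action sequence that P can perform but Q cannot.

P's transition system — 15 states:
  u0 = a.(c.0 | b.0) | d.c.(0 | 0) ⊢ --a--▸ u1, --d--▸ u2
  u1 = c.0 | b.0 | d.c.(0 | 0) ⊢ --b--▸ u3, --c--▸ u4, --d--▸ u5
  u2 = a.(c.0 | b.0) | c.(0 | 0) ⊢ --a--▸ u5, --c--▸ u6
  u3 = c.0 | 0 | d.c.(0 | 0) ⊢ --c--▸ u7, --d--▸ u8
  u4 = 0 | b.0 | d.c.(0 | 0) ⊢ --b--▸ u7, --d--▸ u9
  u5 = c.0 | b.0 | c.(0 | 0) ⊢ --b--▸ u8, --c--▸ u10, --c--▸ u9
  u6 = a.(c.0 | b.0) | (0 | 0) ⊢ --a--▸ u10
  u7 = 0 | 0 | d.c.(0 | 0) ⊢ --d--▸ u11
  u8 = c.0 | 0 | c.(0 | 0) ⊢ --c--▸ u11, --c--▸ u12
  u9 = 0 | b.0 | c.(0 | 0) ⊢ --b--▸ u11, --c--▸ u13
  u10 = c.0 | b.0 | (0 | 0) ⊢ --b--▸ u12, --c--▸ u13
  u11 = 0 | 0 | c.(0 | 0) ⊢ --c--▸ u14
  u12 = c.0 | 0 | (0 | 0) ⊢ --c--▸ u14
  u13 = 0 | b.0 | (0 | 0) ⊢ --b--▸ u14
  u14 = 0 | 0 | (0 | 0) ⊢ (no moves)
Q's transition system — 10 states:
  v0 = a.(c.0 | b.0) | d.(0 | 0) ⊢ --a--▸ v1, --d--▸ v2
  v1 = c.0 | b.0 | d.(0 | 0) ⊢ --b--▸ v3, --c--▸ v4, --d--▸ v5
  v2 = a.(c.0 | b.0) | (0 | 0) ⊢ --a--▸ v5
  v3 = c.0 | 0 | d.(0 | 0) ⊢ --c--▸ v6, --d--▸ v7
  v4 = 0 | b.0 | d.(0 | 0) ⊢ --b--▸ v6, --d--▸ v8
  v5 = c.0 | b.0 | (0 | 0) ⊢ --b--▸ v7, --c--▸ v8
  v6 = 0 | 0 | d.(0 | 0) ⊢ --d--▸ v9
  v7 = c.0 | 0 | (0 | 0) ⊢ --c--▸ v9
  v8 = 0 | b.0 | (0 | 0) ⊢ --b--▸ v9
  v9 = 0 | 0 | (0 | 0) ⊢ (no moves)
Executing dc from P (initial set {u0}):
  step 1 (d): {u2}
  step 2 (c): {u6}
  P completes σ.
Executing dc from Q (initial set {v0}):
  step 1 (d): {v2}
  step 2 (c): ∅ (Q stuck)

dc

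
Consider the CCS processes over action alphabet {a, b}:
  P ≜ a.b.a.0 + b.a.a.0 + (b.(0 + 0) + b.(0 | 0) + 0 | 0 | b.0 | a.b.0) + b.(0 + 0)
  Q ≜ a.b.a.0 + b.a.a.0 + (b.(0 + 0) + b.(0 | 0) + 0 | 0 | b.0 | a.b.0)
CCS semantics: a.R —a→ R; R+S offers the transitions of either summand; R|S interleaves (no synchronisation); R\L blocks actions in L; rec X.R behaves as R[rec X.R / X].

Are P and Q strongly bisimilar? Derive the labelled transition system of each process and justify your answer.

P ~ Q

LTS(P): 12 reachable states
  m0 = a.b.a.0 + b.a.a.0 + (b.(0 + 0) + b.(0 | 0) + 0 | 0 | b.0 | a.b.0) + b.(0 + 0) → =a=> m1, =a=> m2, =b=> m3, =b=> m4, =b=> m5, =b=> m6
  m1 = 0 | 0 | b.0 | b.0 → =b=> m7, =b=> m8
  m2 = b.a.0 → =b=> m9
  m3 = 0 + 0 → (no moves)
  m4 = 0 | 0 → (no moves)
  m5 = 0 | 0 | 0 | a.b.0 → =a=> m7
  m6 = a.a.0 → =a=> m9
  m7 = 0 | 0 | 0 | b.0 → =b=> m10
  m8 = 0 | 0 | b.0 | 0 → =b=> m10
  m9 = a.0 → =a=> m11
  m10 = 0 | 0 | 0 | 0 → (no moves)
  m11 = 0 → (no moves)
LTS(Q): 12 reachable states
  n0 = a.b.a.0 + b.a.a.0 + (b.(0 + 0) + b.(0 | 0) + 0 | 0 | b.0 | a.b.0) → =a=> n1, =a=> n2, =b=> n3, =b=> n4, =b=> n5, =b=> n6
  n1 = 0 | 0 | b.0 | b.0 → =b=> n7, =b=> n8
  n2 = b.a.0 → =b=> n9
  n3 = 0 + 0 → (no moves)
  n4 = 0 | 0 → (no moves)
  n5 = 0 | 0 | 0 | a.b.0 → =a=> n7
  n6 = a.a.0 → =a=> n9
  n7 = 0 | 0 | 0 | b.0 → =b=> n10
  n8 = 0 | 0 | b.0 | 0 → =b=> n10
  n9 = a.0 → =a=> n11
  n10 = 0 | 0 | 0 | 0 → (no moves)
  n11 = 0 → (no moves)
Bisimilarity quotient blocks:
  B0 = {m0, n0}
  B1 = {m1, n1}
  B2 = {m7, m8, n7, n8}
  B3 = {m10, m11, m3, m4, n10, n11, n3, n4}
  B4 = {m2, n2}
  B5 = {m9, n9}
  B6 = {m5, n5}
  B7 = {m6, n6}
m0 ∈ B0, n0 ∈ B0 → same block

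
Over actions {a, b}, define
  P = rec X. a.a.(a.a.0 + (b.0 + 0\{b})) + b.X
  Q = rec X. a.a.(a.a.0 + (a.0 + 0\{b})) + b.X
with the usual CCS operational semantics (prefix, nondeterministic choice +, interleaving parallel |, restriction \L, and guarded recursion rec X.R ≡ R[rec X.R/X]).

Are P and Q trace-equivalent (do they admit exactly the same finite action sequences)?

traces(P) ≠ traces(Q) — witness ⟨aab⟩

Reachable graph of P (5 states):
  s0 = rec X. a.a.(a.a.0 + (b.0 + 0\{b})) + b.X | ··a··> s1, ··b··> s0
  s1 = a.(a.a.0 + (b.0 + 0\{b})) | ··a··> s2
  s2 = a.a.0 + (b.0 + 0\{b}) | ··a··> s3, ··b··> s4
  s3 = a.0 | ··a··> s4
  s4 = 0 | (no moves)
Reachable graph of Q (5 states):
  t0 = rec X. a.a.(a.a.0 + (a.0 + 0\{b})) + b.X | ··a··> t1, ··b··> t0
  t1 = a.(a.a.0 + (a.0 + 0\{b})) | ··a··> t2
  t2 = a.a.0 + (a.0 + 0\{b}) | ··a··> t3, ··a··> t4
  t3 = 0 | (no moves)
  t4 = a.0 | ··a··> t3
Trace ⟨aab⟩ through P, begin at {s0}:
  after a @ step 1: {s1}
  after a @ step 2: {s2}
  after b @ step 3: {s4}
  ✓ P
Trace ⟨aab⟩ through Q, begin at {t0}:
  after a @ step 1: {t1}
  after a @ step 2: {t2}
  after b @ step 3: ∅ (Q stuck)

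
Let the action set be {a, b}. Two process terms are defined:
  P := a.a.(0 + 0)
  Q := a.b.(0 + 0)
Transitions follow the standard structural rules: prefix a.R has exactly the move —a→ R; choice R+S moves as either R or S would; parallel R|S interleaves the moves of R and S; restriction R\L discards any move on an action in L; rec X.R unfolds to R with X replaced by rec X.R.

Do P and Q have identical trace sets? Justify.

trace-distinct — witness ⟨aa⟩

P's transition system — 3 states:
  s0 = a.a.(0 + 0) ⊢ --a--▸ s1
  s1 = a.(0 + 0) ⊢ --a--▸ s2
  s2 = 0 + 0 ⊢ ∅
Q's transition system — 3 states:
  t0 = a.b.(0 + 0) ⊢ --a--▸ t1
  t1 = b.(0 + 0) ⊢ --b--▸ t2
  t2 = 0 + 0 ⊢ ∅
Executing aa from P (initial set {s0}):
  step 1 (a): {s1}
  step 2 (a): {s2}
  P completes σ.
Executing aa from Q (initial set {t0}):
  step 1 (a): {t1}
  step 2 (a): ∅  — Q cannot continue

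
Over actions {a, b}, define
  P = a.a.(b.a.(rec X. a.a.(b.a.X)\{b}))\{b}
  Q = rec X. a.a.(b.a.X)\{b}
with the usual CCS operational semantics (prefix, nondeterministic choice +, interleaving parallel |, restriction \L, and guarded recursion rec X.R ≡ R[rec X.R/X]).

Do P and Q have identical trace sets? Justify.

P's transition system — 3 states:
  m0 = a.a.(b.a.(rec X. a.a.(b.a.X)\{b}))\{b} | ··a··> m1
  m1 = a.(b.a.(rec X. a.a.(b.a.X)\{b}))\{b} | ··a··> m2
  m2 = (b.a.(rec X. a.a.(b.a.X)\{b}))\{b} | (no moves)
Q's transition system — 3 states:
  n0 = rec X. a.a.(b.a.X)\{b} | ··a··> n1
  n1 = a.(b.a.(rec X. a.a.(b.a.X)\{b}))\{b} | ··a··> n2
  n2 = (b.a.(rec X. a.a.(b.a.X)\{b}))\{b} | (no moves)
Bisimilarity quotient blocks:
  B0 = {m0, n0}
  B1 = {m1, n1}
  B2 = {m2, n2}
m0 ∈ B0, n0 ∈ B0 → same block
Bisimilar ⇒ trace-equivalent.

YES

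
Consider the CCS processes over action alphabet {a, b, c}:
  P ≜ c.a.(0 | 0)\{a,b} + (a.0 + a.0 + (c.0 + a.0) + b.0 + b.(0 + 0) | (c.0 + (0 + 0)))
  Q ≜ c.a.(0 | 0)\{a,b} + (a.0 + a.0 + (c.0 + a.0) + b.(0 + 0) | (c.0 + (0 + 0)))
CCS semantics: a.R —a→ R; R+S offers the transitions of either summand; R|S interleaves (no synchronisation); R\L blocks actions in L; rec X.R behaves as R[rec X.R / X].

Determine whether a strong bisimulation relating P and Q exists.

LTS(P): 7 reachable states
  p0 = c.a.(0 | 0)\{a,b} + (a.0 + a.0 + (c.0 + a.0) + b.0 + b.(0 + 0) | (c.0 + (0 + 0))) has moves ··a··> p1, ··b··> p1, ··b··> p2, ··c··> p1, ··c··> p3, ··c··> p4
  p1 = 0 has moves deadlocked
  p2 = (0 + 0) | (c.0 + (0 + 0)) has moves ··c··> p5
  p3 = a.(0 | 0)\{a,b} has moves ··a··> p6
  p4 = b.(0 + 0) | 0 has moves ··b··> p5
  p5 = (0 + 0) | 0 has moves deadlocked
  p6 = (0 | 0)\{a,b} has moves deadlocked
LTS(Q): 7 reachable states
  q0 = c.a.(0 | 0)\{a,b} + (a.0 + a.0 + (c.0 + a.0) + b.(0 + 0) | (c.0 + (0 + 0))) has moves ··a··> q1, ··b··> q2, ··c··> q1, ··c··> q3, ··c··> q4
  q1 = 0 has moves deadlocked
  q2 = (0 + 0) | (c.0 + (0 + 0)) has moves ··c··> q5
  q3 = a.(0 | 0)\{a,b} has moves ··a··> q6
  q4 = b.(0 + 0) | 0 has moves ··b··> q5
  q5 = (0 + 0) | 0 has moves deadlocked
  q6 = (0 | 0)\{a,b} has moves deadlocked
Bisimilarity quotient blocks:
  B0 = {p0}
  B1 = {p2, q2}
  B2 = {p1, p5, p6, q1, q5, q6}
  B3 = {p3, q3}
  B4 = {p4, q4}
  B5 = {q0}
p0 ∈ B0, q0 ∈ B5 → different blocks

not bisimilar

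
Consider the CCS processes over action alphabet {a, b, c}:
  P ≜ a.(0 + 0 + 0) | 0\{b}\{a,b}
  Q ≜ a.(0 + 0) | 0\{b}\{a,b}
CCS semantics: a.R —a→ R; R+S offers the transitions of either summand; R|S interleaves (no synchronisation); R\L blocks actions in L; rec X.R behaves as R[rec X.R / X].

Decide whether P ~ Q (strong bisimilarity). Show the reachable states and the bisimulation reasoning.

P's transition system — 2 states:
  u0 = a.(0 + 0 + 0) | 0\{b}\{a,b} ⊢ =a=> u1
  u1 = (0 + 0 + 0) | 0\{b}\{a,b} ⊢ stopped
Q's transition system — 2 states:
  v0 = a.(0 + 0) | 0\{b}\{a,b} ⊢ =a=> v1
  v1 = (0 + 0) | 0\{b}\{a,b} ⊢ stopped
Coarsest stable partition (strong bisimilarity classes):
  B0 = {u0, v0}
  B1 = {u1, v1}
u0 ∈ B0, v0 ∈ B0 → same block

P ~ Q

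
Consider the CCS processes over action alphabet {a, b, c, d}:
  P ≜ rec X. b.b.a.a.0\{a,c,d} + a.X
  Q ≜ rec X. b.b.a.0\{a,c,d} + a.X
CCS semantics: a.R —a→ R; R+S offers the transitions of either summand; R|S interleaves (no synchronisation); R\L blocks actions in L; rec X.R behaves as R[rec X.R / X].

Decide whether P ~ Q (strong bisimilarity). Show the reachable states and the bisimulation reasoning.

P's transition system — 5 states:
  p0 = rec X. b.b.a.a.0\{a,c,d} + a.X has moves --a--▸ p0, --b--▸ p1
  p1 = b.a.a.0\{a,c,d} has moves --b--▸ p2
  p2 = a.a.0\{a,c,d} has moves --a--▸ p3
  p3 = a.0\{a,c,d} has moves --a--▸ p4
  p4 = 0\{a,c,d} has moves ∅
Q's transition system — 4 states:
  q0 = rec X. b.b.a.0\{a,c,d} + a.X has moves --a--▸ q0, --b--▸ q1
  q1 = b.a.0\{a,c,d} has moves --b--▸ q2
  q2 = a.0\{a,c,d} has moves --a--▸ q3
  q3 = 0\{a,c,d} has moves ∅
Bisimilarity quotient blocks:
  B0 = {p0}
  B1 = {p1}
  B2 = {p2}
  B3 = {p3, q2}
  B4 = {p4, q3}
  B5 = {q0}
  B6 = {q1}
p0 ∈ B0, q0 ∈ B5 → different blocks

NO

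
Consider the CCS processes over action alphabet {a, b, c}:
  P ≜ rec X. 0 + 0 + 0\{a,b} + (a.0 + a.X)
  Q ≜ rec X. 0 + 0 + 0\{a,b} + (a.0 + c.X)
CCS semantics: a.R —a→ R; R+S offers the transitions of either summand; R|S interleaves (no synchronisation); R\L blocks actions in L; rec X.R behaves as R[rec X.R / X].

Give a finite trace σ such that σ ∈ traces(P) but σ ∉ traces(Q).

Reachable graph of P (2 states):
  s0 = rec X. 0 + 0 + 0\{a,b} + (a.0 + a.X) → =a=> s0, =a=> s1
  s1 = 0 → stopped
Reachable graph of Q (2 states):
  t0 = rec X. 0 + 0 + 0\{a,b} + (a.0 + c.X) → =a=> t1, =c=> t0
  t1 = 0 → stopped
Trace ⟨aa⟩ through P, begin at {s0}:
  step 1 (a): {s0, s1}
  step 2 (a): {s0, s1}
  — P admits the full trace.
Trace ⟨aa⟩ through Q, begin at {t0}:
  step 1 (a): {t1}
  step 2 (a): ∅ (Q stuck)

aa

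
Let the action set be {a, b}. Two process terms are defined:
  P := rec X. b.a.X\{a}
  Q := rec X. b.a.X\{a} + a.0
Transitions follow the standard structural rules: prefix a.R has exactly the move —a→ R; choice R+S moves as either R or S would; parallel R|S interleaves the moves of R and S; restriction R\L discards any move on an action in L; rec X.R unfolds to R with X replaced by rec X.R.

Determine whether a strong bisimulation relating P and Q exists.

Reachable graph of P (4 states):
  s0 = rec X. b.a.X\{a} | --b--▸ s1
  s1 = a.(rec X. b.a.X\{a})\{a} | --a--▸ s2
  s2 = (rec X. b.a.X\{a})\{a} | --b--▸ s3
  s3 = (a.(rec X. b.a.X\{a})\{a})\{a} | stopped
Reachable graph of Q (5 states):
  t0 = rec X. b.a.X\{a} + a.0 | --a--▸ t1, --b--▸ t2
  t1 = 0 | stopped
  t2 = a.(rec X. b.a.X\{a} + a.0)\{a} | --a--▸ t3
  t3 = (rec X. b.a.X\{a} + a.0)\{a} | --b--▸ t4
  t4 = (a.(rec X. b.a.X\{a} + a.0)\{a})\{a} | stopped
Bisimilarity quotient blocks:
  B0 = {s0}
  B1 = {s1, t2}
  B2 = {s2, t3}
  B3 = {s3, t1, t4}
  B4 = {t0}
s0 ∈ B0, t0 ∈ B4 → different blocks

NO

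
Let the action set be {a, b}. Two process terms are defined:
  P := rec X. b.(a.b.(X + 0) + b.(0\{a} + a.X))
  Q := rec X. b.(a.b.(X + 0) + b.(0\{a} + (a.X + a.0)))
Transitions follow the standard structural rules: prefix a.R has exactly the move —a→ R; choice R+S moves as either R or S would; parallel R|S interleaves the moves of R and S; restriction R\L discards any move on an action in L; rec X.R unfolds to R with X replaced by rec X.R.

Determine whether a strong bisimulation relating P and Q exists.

not bisimilar

P's transition system — 5 states:
  u0 = rec X. b.(a.b.(X + 0) + b.(0\{a} + a.X)) has moves =b=> u1
  u1 = a.b.((rec X. b.(a.b.(X + 0) + b.(0\{a} + a.X))) + 0) + b.(0\{a} + a.(rec X. b.(a.b.(X + 0) + b.(0\{a} + a.X)))) has moves =a=> u2, =b=> u3
  u2 = b.((rec X. b.(a.b.(X + 0) + b.(0\{a} + a.X))) + 0) has moves =b=> u4
  u3 = 0\{a} + a.(rec X. b.(a.b.(X + 0) + b.(0\{a} + a.X))) has moves =a=> u0
  u4 = (rec X. b.(a.b.(X + 0) + b.(0\{a} + a.X))) + 0 has moves =b=> u1
Q's transition system — 6 states:
  v0 = rec X. b.(a.b.(X + 0) + b.(0\{a} + (a.X + a.0))) has moves =b=> v1
  v1 = a.b.((rec X. b.(a.b.(X + 0) + b.(0\{a} + (a.X + a.0)))) + 0) + b.(0\{a} + (a.(rec X. b.(a.b.(X + 0) + b.(0\{a} + (a.X + a.0)))) + a.0)) has moves =a=> v2, =b=> v3
  v2 = b.((rec X. b.(a.b.(X + 0) + b.(0\{a} + (a.X + a.0)))) + 0) has moves =b=> v4
  v3 = 0\{a} + (a.(rec X. b.(a.b.(X + 0) + b.(0\{a} + (a.X + a.0)))) + a.0) has moves =a=> v0, =a=> v5
  v4 = (rec X. b.(a.b.(X + 0) + b.(0\{a} + (a.X + a.0)))) + 0 has moves =b=> v1
  v5 = 0 has moves deadlocked
Partition-refinement fixed point:
  B0 = {u0, u4}
  B1 = {u1}
  B2 = {u2}
  B3 = {u3}
  B4 = {v0, v4}
  B5 = {v1}
  B6 = {v2}
  B7 = {v3}
  B8 = {v5}
u0 ∈ B0, v0 ∈ B4 → different blocks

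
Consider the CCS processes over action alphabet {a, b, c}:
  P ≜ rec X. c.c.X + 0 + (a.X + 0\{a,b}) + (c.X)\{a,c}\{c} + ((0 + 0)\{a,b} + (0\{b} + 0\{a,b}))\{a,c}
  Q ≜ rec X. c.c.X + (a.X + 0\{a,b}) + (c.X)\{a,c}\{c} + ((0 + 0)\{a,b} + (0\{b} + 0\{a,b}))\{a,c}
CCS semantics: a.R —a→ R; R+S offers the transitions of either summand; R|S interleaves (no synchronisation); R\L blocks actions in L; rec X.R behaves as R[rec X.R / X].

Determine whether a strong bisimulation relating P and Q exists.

P ~ Q

LTS(P): 2 reachable states
  u0 = rec X. c.c.X + 0 + (a.X + 0\{a,b}) + (c.X)\{a,c}\{c} + ((0 + 0)\{a,b} + (0\{b} + 0\{a,b}))\{a,c} → =a=> u0, =c=> u1
  u1 = c.(rec X. c.c.X + 0 + (a.X + 0\{a,b}) + (c.X)\{a,c}\{c} + ((0 + 0)\{a,b} + (0\{b} + 0\{a,b}))\{a,c}) → =c=> u0
LTS(Q): 2 reachable states
  v0 = rec X. c.c.X + (a.X + 0\{a,b}) + (c.X)\{a,c}\{c} + ((0 + 0)\{a,b} + (0\{b} + 0\{a,b}))\{a,c} → =a=> v0, =c=> v1
  v1 = c.(rec X. c.c.X + (a.X + 0\{a,b}) + (c.X)\{a,c}\{c} + ((0 + 0)\{a,b} + (0\{b} + 0\{a,b}))\{a,c}) → =c=> v0
Bisimilarity quotient blocks:
  B0 = {u0, v0}
  B1 = {u1, v1}
u0 ∈ B0, v0 ∈ B0 → same block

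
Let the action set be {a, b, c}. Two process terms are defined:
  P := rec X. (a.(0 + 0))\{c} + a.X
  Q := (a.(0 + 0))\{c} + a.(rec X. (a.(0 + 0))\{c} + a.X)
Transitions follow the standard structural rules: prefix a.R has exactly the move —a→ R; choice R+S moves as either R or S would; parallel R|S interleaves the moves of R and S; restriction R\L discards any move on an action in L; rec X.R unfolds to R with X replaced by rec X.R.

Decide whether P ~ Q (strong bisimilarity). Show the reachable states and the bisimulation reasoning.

P's transition system — 2 states:
  s0 = rec X. (a.(0 + 0))\{c} + a.X :: =a=> s0, =a=> s1
  s1 = (0 + 0)\{c} :: ·
Q's transition system — 3 states:
  t0 = (a.(0 + 0))\{c} + a.(rec X. (a.(0 + 0))\{c} + a.X) :: =a=> t1, =a=> t2
  t1 = (0 + 0)\{c} :: ·
  t2 = rec X. (a.(0 + 0))\{c} + a.X :: =a=> t1, =a=> t2
Bisimilarity quotient blocks:
  B0 = {s0, t0, t2}
  B1 = {s1, t1}
s0 ∈ B0, t0 ∈ B0 → same block

P ~ Q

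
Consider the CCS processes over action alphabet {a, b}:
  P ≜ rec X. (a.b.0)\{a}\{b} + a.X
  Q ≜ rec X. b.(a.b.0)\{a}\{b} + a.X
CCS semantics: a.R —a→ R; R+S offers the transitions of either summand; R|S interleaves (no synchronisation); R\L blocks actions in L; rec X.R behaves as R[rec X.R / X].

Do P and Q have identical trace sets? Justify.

Reachable graph of P (1 states):
  m0 = rec X. (a.b.0)\{a}\{b} + a.X | =a=> m0
Reachable graph of Q (2 states):
  n0 = rec X. b.(a.b.0)\{a}\{b} + a.X | =a=> n0, =b=> n1
  n1 = (a.b.0)\{a}\{b} | stopped
Run σ = ⟨b⟩ on Q: start {n0}
  step 1 (b): {n1}
  ✓ Q
Run σ = ⟨b⟩ on P: start {m0}
  step 1 (b): ∅ (P stuck)

NO — witness ⟨b⟩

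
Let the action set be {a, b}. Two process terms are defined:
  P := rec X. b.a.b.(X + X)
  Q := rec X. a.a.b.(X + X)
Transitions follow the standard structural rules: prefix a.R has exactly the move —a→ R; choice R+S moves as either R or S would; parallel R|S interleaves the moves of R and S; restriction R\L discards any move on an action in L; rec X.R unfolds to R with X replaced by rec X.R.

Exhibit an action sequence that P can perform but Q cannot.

P's transition system — 4 states:
  p0 = rec X. b.a.b.(X + X) ⊢ -b-> p1
  p1 = a.b.((rec X. b.a.b.(X + X)) + (rec X. b.a.b.(X + X))) ⊢ -a-> p2
  p2 = b.((rec X. b.a.b.(X + X)) + (rec X. b.a.b.(X + X))) ⊢ -b-> p3
  p3 = (rec X. b.a.b.(X + X)) + (rec X. b.a.b.(X + X)) ⊢ -b-> p1
Q's transition system — 4 states:
  q0 = rec X. a.a.b.(X + X) ⊢ -a-> q1
  q1 = a.b.((rec X. a.a.b.(X + X)) + (rec X. a.a.b.(X + X))) ⊢ -a-> q2
  q2 = b.((rec X. a.a.b.(X + X)) + (rec X. a.a.b.(X + X))) ⊢ -b-> q3
  q3 = (rec X. a.a.b.(X + X)) + (rec X. a.a.b.(X + X)) ⊢ -a-> q1
Trace ⟨b⟩ through P, begin at {p0}:
  after b @ step 1: {p1}
  P completes σ.
Trace ⟨b⟩ through Q, begin at {q0}:
  after b @ step 1: ∅ (Q stuck)

b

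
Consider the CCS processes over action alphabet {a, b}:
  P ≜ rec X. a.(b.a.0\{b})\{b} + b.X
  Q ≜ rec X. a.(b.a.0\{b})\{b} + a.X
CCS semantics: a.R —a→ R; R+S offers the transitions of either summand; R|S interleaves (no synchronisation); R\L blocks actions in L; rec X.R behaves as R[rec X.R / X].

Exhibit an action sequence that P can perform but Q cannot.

b

LTS(P): 2 reachable states
  m0 = rec X. a.(b.a.0\{b})\{b} + b.X | —a→ m1, —b→ m0
  m1 = (b.a.0\{b})\{b} | ∅
LTS(Q): 2 reachable states
  n0 = rec X. a.(b.a.0\{b})\{b} + a.X | —a→ n0, —a→ n1
  n1 = (b.a.0\{b})\{b} | ∅
Executing b from P (initial set {m0}):
  step 1 (b): {m0}
  P completes σ.
Executing b from Q (initial set {n0}):
  step 1 (b): ∅ (Q stuck)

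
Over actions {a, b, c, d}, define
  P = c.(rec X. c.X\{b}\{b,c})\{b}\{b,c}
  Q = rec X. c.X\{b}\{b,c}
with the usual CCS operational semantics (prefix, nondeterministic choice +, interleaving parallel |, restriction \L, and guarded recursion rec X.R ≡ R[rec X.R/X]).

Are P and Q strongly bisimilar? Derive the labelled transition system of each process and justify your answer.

bisimilar

LTS(P): 2 reachable states
  s0 = c.(rec X. c.X\{b}\{b,c})\{b}\{b,c} | ··c··> s1
  s1 = (rec X. c.X\{b}\{b,c})\{b}\{b,c} | (no moves)
LTS(Q): 2 reachable states
  t0 = rec X. c.X\{b}\{b,c} | ··c··> t1
  t1 = (rec X. c.X\{b}\{b,c})\{b}\{b,c} | (no moves)
Bisimilarity quotient blocks:
  B0 = {s0, t0}
  B1 = {s1, t1}
s0 ∈ B0, t0 ∈ B0 → same block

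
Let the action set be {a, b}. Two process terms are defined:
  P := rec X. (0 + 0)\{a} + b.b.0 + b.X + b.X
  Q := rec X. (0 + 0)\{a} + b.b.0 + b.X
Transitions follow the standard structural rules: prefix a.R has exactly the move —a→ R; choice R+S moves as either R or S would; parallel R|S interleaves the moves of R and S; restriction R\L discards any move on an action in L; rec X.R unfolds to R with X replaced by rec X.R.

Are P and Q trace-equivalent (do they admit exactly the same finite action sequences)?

trace-equivalent

P's transition system — 3 states:
  s0 = rec X. (0 + 0)\{a} + b.b.0 + b.X + b.X → -b-> s0, -b-> s1
  s1 = b.0 → -b-> s2
  s2 = 0 → ∅
Q's transition system — 3 states:
  t0 = rec X. (0 + 0)\{a} + b.b.0 + b.X → -b-> t0, -b-> t1
  t1 = b.0 → -b-> t2
  t2 = 0 → ∅
Partition-refinement fixed point:
  B0 = {s0, t0}
  B1 = {s1, t1}
  B2 = {s2, t2}
s0 ∈ B0, t0 ∈ B0 → same block
Bisimilar ⇒ trace-equivalent.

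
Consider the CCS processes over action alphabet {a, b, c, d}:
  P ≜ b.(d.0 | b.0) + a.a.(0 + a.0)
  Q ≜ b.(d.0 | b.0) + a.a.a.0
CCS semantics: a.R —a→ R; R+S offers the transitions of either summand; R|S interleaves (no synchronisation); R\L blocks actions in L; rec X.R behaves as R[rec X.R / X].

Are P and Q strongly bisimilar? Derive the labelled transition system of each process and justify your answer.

LTS(P): 8 reachable states
  u0 = b.(d.0 | b.0) + a.a.(0 + a.0) ⊢ —a→ u1, —b→ u2
  u1 = a.(0 + a.0) ⊢ —a→ u3
  u2 = d.0 | b.0 ⊢ —b→ u4, —d→ u5
  u3 = 0 + a.0 ⊢ —a→ u6
  u4 = d.0 | 0 ⊢ —d→ u7
  u5 = 0 | b.0 ⊢ —b→ u7
  u6 = 0 ⊢ ·
  u7 = 0 | 0 ⊢ ·
LTS(Q): 8 reachable states
  v0 = b.(d.0 | b.0) + a.a.a.0 ⊢ —a→ v1, —b→ v2
  v1 = a.a.0 ⊢ —a→ v3
  v2 = d.0 | b.0 ⊢ —b→ v4, —d→ v5
  v3 = a.0 ⊢ —a→ v6
  v4 = d.0 | 0 ⊢ —d→ v7
  v5 = 0 | b.0 ⊢ —b→ v7
  v6 = 0 ⊢ ·
  v7 = 0 | 0 ⊢ ·
Bisimilarity quotient blocks:
  B0 = {u0, v0}
  B1 = {u2, v2}
  B2 = {u4, v4}
  B3 = {u6, u7, v6, v7}
  B4 = {u5, v5}
  B5 = {u1, v1}
  B6 = {u3, v3}
u0 ∈ B0, v0 ∈ B0 → same block

YES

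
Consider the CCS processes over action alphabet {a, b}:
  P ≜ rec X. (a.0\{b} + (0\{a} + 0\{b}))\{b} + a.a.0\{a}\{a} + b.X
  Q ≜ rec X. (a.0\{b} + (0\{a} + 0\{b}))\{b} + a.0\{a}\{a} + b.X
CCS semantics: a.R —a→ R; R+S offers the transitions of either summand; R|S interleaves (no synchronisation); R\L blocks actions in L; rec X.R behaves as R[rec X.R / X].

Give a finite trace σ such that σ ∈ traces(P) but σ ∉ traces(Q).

P's transition system — 4 states:
  p0 = rec X. (a.0\{b} + (0\{a} + 0\{b}))\{b} + a.a.0\{a}\{a} + b.X :: =a=> p1, =a=> p2, =b=> p0
  p1 = 0\{b}\{b} :: ·
  p2 = a.0\{a}\{a} :: =a=> p3
  p3 = 0\{a}\{a} :: ·
Q's transition system — 3 states:
  q0 = rec X. (a.0\{b} + (0\{a} + 0\{b}))\{b} + a.0\{a}\{a} + b.X :: =a=> q1, =a=> q2, =b=> q0
  q1 = 0\{a}\{a} :: ·
  q2 = 0\{b}\{b} :: ·
Run σ = ⟨aa⟩ on P: start {p0}
  after a @ step 1: {p1, p2}
  after a @ step 2: {p3}
  ✓ P
Run σ = ⟨aa⟩ on Q: start {q0}
  after a @ step 1: {q1, q2}
  after a @ step 2: no successor for Q

aa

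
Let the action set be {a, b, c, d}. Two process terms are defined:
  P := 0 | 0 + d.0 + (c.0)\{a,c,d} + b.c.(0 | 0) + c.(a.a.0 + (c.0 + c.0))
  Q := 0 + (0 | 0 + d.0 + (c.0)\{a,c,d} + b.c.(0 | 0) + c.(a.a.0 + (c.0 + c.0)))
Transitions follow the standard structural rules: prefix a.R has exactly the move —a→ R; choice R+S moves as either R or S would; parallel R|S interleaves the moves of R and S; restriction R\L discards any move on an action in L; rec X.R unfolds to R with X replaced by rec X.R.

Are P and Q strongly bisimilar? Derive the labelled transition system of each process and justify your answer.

bisimilar

LTS(P): 6 reachable states
  s0 = 0 | 0 + d.0 + (c.0)\{a,c,d} + b.c.(0 | 0) + c.(a.a.0 + (c.0 + c.0)) | --b--▸ s1, --c--▸ s2, --d--▸ s3
  s1 = c.(0 | 0) | --c--▸ s4
  s2 = a.a.0 + (c.0 + c.0) | --a--▸ s5, --c--▸ s3
  s3 = 0 | ∅
  s4 = 0 | 0 | ∅
  s5 = a.0 | --a--▸ s3
LTS(Q): 6 reachable states
  t0 = 0 + (0 | 0 + d.0 + (c.0)\{a,c,d} + b.c.(0 | 0) + c.(a.a.0 + (c.0 + c.0))) | --b--▸ t1, --c--▸ t2, --d--▸ t3
  t1 = c.(0 | 0) | --c--▸ t4
  t2 = a.a.0 + (c.0 + c.0) | --a--▸ t5, --c--▸ t3
  t3 = 0 | ∅
  t4 = 0 | 0 | ∅
  t5 = a.0 | --a--▸ t3
Coarsest stable partition (strong bisimilarity classes):
  B0 = {s0, t0}
  B1 = {s2, t2}
  B2 = {s3, s4, t3, t4}
  B3 = {s5, t5}
  B4 = {s1, t1}
s0 ∈ B0, t0 ∈ B0 → same block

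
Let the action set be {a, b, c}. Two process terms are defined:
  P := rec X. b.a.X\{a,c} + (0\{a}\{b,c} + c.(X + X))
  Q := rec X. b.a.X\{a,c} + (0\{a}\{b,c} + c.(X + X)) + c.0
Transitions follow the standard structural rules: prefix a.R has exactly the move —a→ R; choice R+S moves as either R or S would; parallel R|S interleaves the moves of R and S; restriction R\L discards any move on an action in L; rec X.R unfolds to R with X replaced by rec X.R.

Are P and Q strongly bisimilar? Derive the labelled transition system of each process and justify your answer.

P's transition system — 5 states:
  u0 = rec X. b.a.X\{a,c} + (0\{a}\{b,c} + c.(X + X)) → --b--▸ u1, --c--▸ u2
  u1 = a.(rec X. b.a.X\{a,c} + (0\{a}\{b,c} + c.(X + X)))\{a,c} → --a--▸ u3
  u2 = (rec X. b.a.X\{a,c} + (0\{a}\{b,c} + c.(X + X))) + (rec X. b.a.X\{a,c} + (0\{a}\{b,c} + c.(X + X))) → --b--▸ u1, --c--▸ u2
  u3 = (rec X. b.a.X\{a,c} + (0\{a}\{b,c} + c.(X + X)))\{a,c} → --b--▸ u4
  u4 = (a.(rec X. b.a.X\{a,c} + (0\{a}\{b,c} + c.(X + X)))\{a,c})\{a,c} → (no moves)
Q's transition system — 6 states:
  v0 = rec X. b.a.X\{a,c} + (0\{a}\{b,c} + c.(X + X)) + c.0 → --b--▸ v1, --c--▸ v2, --c--▸ v3
  v1 = a.(rec X. b.a.X\{a,c} + (0\{a}\{b,c} + c.(X + X)) + c.0)\{a,c} → --a--▸ v4
  v2 = (rec X. b.a.X\{a,c} + (0\{a}\{b,c} + c.(X + X)) + c.0) + (rec X. b.a.X\{a,c} + (0\{a}\{b,c} + c.(X + X)) + c.0) → --b--▸ v1, --c--▸ v2, --c--▸ v3
  v3 = 0 → (no moves)
  v4 = (rec X. b.a.X\{a,c} + (0\{a}\{b,c} + c.(X + X)) + c.0)\{a,c} → --b--▸ v5
  v5 = (a.(rec X. b.a.X\{a,c} + (0\{a}\{b,c} + c.(X + X)) + c.0)\{a,c})\{a,c} → (no moves)
Coarsest stable partition (strong bisimilarity classes):
  B0 = {u0, u2}
  B1 = {u1, v1}
  B2 = {u3, v4}
  B3 = {u4, v3, v5}
  B4 = {v0, v2}
u0 ∈ B0, v0 ∈ B4 → different blocks

not bisimilar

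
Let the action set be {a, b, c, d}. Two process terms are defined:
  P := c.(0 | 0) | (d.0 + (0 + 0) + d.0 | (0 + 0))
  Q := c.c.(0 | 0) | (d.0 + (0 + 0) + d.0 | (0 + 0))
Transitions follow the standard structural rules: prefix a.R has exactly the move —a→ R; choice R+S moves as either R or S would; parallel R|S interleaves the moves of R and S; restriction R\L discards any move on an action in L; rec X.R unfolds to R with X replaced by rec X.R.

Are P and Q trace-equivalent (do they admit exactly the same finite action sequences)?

traces(P) ≠ traces(Q) — witness ⟨cc⟩

LTS(P): 6 reachable states
  m0 = c.(0 | 0) | (d.0 + (0 + 0) + d.0 | (0 + 0)) → -c-> m1, -d-> m2, -d-> m3
  m1 = 0 | 0 | (d.0 + (0 + 0) + d.0 | (0 + 0)) → -d-> m4, -d-> m5
  m2 = c.(0 | 0) | (0 | (0 + 0)) → -c-> m4
  m3 = c.(0 | 0) | 0 → -c-> m5
  m4 = 0 | 0 | (0 | (0 + 0)) → deadlocked
  m5 = 0 | 0 | 0 → deadlocked
LTS(Q): 9 reachable states
  n0 = c.c.(0 | 0) | (d.0 + (0 + 0) + d.0 | (0 + 0)) → -c-> n1, -d-> n2, -d-> n3
  n1 = c.(0 | 0) | (d.0 + (0 + 0) + d.0 | (0 + 0)) → -c-> n4, -d-> n5, -d-> n6
  n2 = c.c.(0 | 0) | (0 | (0 + 0)) → -c-> n5
  n3 = c.c.(0 | 0) | 0 → -c-> n6
  n4 = 0 | 0 | (d.0 + (0 + 0) + d.0 | (0 + 0)) → -d-> n7, -d-> n8
  n5 = c.(0 | 0) | (0 | (0 + 0)) → -c-> n7
  n6 = c.(0 | 0) | 0 → -c-> n8
  n7 = 0 | 0 | (0 | (0 + 0)) → deadlocked
  n8 = 0 | 0 | 0 → deadlocked
Trace ⟨cc⟩ through Q, begin at {n0}:
  step 1 (c): {n1}
  step 2 (c): {n4}
  Q completes σ.
Trace ⟨cc⟩ through P, begin at {m0}:
  step 1 (c): {m1}
  step 2 (c): ∅ (P stuck)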